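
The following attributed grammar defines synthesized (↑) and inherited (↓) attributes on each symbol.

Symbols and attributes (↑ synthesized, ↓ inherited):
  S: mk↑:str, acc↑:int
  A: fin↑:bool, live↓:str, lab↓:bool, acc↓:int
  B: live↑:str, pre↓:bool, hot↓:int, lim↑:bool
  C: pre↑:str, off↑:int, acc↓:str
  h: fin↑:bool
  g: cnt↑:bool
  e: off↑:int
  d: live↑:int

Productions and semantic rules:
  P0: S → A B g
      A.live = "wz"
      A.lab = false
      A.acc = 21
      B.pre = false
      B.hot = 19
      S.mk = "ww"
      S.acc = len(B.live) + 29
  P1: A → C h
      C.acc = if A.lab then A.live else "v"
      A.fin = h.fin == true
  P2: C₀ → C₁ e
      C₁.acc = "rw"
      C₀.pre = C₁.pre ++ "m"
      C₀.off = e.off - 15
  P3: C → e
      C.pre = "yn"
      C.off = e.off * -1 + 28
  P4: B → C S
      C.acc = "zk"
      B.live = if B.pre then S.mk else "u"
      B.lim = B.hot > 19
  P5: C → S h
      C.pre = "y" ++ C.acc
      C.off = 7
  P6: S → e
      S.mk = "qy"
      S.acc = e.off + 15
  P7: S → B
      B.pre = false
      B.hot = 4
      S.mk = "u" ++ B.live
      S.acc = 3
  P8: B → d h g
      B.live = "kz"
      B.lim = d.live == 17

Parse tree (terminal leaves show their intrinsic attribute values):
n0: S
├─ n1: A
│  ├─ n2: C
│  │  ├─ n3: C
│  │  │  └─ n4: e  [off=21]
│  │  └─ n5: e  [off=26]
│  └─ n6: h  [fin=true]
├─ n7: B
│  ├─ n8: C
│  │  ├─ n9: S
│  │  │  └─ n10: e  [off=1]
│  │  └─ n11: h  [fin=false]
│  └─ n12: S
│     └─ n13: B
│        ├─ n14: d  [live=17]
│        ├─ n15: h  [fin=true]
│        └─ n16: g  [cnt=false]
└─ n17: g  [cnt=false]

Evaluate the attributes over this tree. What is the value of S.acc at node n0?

1. n1.live = "wz"  ["wz"]
2. n1.lab = false  [false]
3. n1.acc = 21  [21]
4. n2.acc = "v"  [if A.lab then A.live else "v"]
5. n3.acc = "rw"  ["rw"]
6. n4.off = 21  [terminal]
7. n3.pre = "yn"  ["yn"]
8. n3.off = 7  [e.off * -1 + 28]
9. n5.off = 26  [terminal]
10. n2.pre = "ynm"  [C₁.pre ++ "m"]
11. n2.off = 11  [e.off - 15]
12. n6.fin = true  [terminal]
13. n1.fin = true  [h.fin == true]
14. n7.pre = false  [false]
15. n7.hot = 19  [19]
16. n8.acc = "zk"  ["zk"]
17. n10.off = 1  [terminal]
18. n9.mk = "qy"  ["qy"]
19. n9.acc = 16  [e.off + 15]
20. n11.fin = false  [terminal]
21. n8.pre = "yzk"  ["y" ++ C.acc]
22. n8.off = 7  [7]
23. n13.pre = false  [false]
24. n13.hot = 4  [4]
25. n14.live = 17  [terminal]
26. n15.fin = true  [terminal]
27. n16.cnt = false  [terminal]
28. n13.live = "kz"  ["kz"]
29. n13.lim = true  [d.live == 17]
30. n12.mk = "ukz"  ["u" ++ B.live]
31. n12.acc = 3  [3]
32. n7.live = "u"  [if B.pre then S.mk else "u"]
33. n7.lim = false  [B.hot > 19]
34. n17.cnt = false  [terminal]
35. n0.mk = "ww"  ["ww"]
36. n0.acc = 30  [len(B.live) + 29]

30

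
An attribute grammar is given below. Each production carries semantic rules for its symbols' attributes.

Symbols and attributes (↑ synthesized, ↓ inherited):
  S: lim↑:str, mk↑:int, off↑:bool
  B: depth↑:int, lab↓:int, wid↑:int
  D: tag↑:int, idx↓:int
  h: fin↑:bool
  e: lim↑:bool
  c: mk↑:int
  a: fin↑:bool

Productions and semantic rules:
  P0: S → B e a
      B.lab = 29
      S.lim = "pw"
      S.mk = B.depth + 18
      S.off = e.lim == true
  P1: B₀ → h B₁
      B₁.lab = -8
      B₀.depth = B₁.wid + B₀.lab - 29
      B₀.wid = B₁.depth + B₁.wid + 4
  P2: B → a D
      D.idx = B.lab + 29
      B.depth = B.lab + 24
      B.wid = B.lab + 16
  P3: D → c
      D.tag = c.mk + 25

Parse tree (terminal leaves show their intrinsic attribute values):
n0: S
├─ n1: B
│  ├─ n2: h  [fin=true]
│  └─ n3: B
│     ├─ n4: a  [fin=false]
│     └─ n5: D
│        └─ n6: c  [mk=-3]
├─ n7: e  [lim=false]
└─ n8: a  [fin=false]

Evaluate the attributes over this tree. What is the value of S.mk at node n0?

1. n1.lab = 29  [29]
2. n2.fin = true  [terminal]
3. n3.lab = -8  [-8]
4. n4.fin = false  [terminal]
5. n5.idx = 21  [B.lab + 29]
6. n6.mk = -3  [terminal]
7. n5.tag = 22  [c.mk + 25]
8. n3.depth = 16  [B.lab + 24]
9. n3.wid = 8  [B.lab + 16]
10. n1.depth = 8  [B₁.wid + B₀.lab - 29]
11. n1.wid = 28  [B₁.depth + B₁.wid + 4]
12. n7.lim = false  [terminal]
13. n8.fin = false  [terminal]
14. n0.lim = "pw"  ["pw"]
15. n0.mk = 26  [B.depth + 18]
16. n0.off = false  [e.lim == true]

26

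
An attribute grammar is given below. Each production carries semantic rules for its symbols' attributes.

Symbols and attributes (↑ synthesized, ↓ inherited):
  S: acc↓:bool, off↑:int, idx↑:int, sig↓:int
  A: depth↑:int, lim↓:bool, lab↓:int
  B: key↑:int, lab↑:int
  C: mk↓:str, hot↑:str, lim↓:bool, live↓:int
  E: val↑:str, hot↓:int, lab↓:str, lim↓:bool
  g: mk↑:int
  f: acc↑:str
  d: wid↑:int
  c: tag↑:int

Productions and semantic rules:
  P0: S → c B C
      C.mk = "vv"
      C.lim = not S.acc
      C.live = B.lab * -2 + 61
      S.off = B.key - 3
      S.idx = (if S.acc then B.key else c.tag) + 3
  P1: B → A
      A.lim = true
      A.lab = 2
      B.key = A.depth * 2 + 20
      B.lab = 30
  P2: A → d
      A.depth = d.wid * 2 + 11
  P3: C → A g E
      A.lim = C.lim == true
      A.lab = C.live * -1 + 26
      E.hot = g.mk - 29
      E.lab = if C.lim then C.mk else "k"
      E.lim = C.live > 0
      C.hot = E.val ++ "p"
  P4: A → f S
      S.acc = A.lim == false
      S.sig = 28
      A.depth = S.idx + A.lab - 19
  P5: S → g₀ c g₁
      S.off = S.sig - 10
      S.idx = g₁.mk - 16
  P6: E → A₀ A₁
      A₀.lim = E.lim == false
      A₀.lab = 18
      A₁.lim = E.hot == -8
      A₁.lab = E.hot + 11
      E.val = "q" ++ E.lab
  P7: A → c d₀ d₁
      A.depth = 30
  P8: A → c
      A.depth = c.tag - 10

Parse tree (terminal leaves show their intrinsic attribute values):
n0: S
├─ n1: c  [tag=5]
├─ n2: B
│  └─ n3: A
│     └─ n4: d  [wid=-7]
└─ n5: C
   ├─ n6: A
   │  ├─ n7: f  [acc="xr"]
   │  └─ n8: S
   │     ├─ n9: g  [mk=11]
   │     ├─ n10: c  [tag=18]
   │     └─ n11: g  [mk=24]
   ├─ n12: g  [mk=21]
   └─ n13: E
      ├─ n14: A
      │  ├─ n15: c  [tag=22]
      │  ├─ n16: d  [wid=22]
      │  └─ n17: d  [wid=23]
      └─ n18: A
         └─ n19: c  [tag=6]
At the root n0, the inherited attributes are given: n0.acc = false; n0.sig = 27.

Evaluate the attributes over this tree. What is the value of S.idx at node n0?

1. n0.acc = false  [given at root]
2. n0.sig = 27  [given at root]
3. n1.tag = 5  [terminal]
4. n3.lim = true  [true]
5. n3.lab = 2  [2]
6. n4.wid = -7  [terminal]
7. n3.depth = -3  [d.wid * 2 + 11]
8. n2.key = 14  [A.depth * 2 + 20]
9. n2.lab = 30  [30]
10. n5.mk = "vv"  ["vv"]
11. n5.lim = true  [not S.acc]
12. n5.live = 1  [B.lab * -2 + 61]
13. n6.lim = true  [C.lim == true]
14. n6.lab = 25  [C.live * -1 + 26]
15. n7.acc = "xr"  [terminal]
16. n8.acc = false  [A.lim == false]
17. n8.sig = 28  [28]
18. n9.mk = 11  [terminal]
19. n10.tag = 18  [terminal]
20. n11.mk = 24  [terminal]
21. n8.off = 18  [S.sig - 10]
22. n8.idx = 8  [g₁.mk - 16]
23. n6.depth = 14  [S.idx + A.lab - 19]
24. n12.mk = 21  [terminal]
25. n13.hot = -8  [g.mk - 29]
26. n13.lab = "vv"  [if C.lim then C.mk else "k"]
27. n13.lim = true  [C.live > 0]
28. n14.lim = false  [E.lim == false]
29. n14.lab = 18  [18]
30. n15.tag = 22  [terminal]
31. n16.wid = 22  [terminal]
32. n17.wid = 23  [terminal]
33. n14.depth = 30  [30]
34. n18.lim = true  [E.hot == -8]
35. n18.lab = 3  [E.hot + 11]
36. n19.tag = 6  [terminal]
37. n18.depth = -4  [c.tag - 10]
38. n13.val = "qvv"  ["q" ++ E.lab]
39. n5.hot = "qvvp"  [E.val ++ "p"]
40. n0.off = 11  [B.key - 3]
41. n0.idx = 8  [(if S.acc then B.key else c.tag) + 3]

8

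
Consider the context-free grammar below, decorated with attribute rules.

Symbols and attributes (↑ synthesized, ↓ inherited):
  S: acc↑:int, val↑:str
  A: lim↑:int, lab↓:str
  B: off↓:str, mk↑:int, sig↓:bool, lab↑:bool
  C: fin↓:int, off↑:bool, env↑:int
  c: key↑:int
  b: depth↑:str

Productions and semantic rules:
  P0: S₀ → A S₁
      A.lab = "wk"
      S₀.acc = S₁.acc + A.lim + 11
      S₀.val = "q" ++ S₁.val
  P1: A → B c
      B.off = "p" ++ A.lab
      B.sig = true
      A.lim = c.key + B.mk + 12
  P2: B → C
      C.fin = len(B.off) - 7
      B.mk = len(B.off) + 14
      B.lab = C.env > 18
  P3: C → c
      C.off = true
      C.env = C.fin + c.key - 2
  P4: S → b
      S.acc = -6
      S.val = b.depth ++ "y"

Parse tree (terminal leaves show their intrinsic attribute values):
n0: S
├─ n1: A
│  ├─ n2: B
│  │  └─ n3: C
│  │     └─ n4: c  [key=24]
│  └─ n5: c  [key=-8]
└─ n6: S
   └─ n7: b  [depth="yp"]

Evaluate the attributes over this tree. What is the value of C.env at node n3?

18

1. n1.lab = "wk"  ["wk"]
2. n2.off = "pwk"  ["p" ++ A.lab]
3. n2.sig = true  [true]
4. n3.fin = -4  [len(B.off) - 7]
5. n4.key = 24  [terminal]
6. n3.off = true  [true]
7. n3.env = 18  [C.fin + c.key - 2]
8. n2.mk = 17  [len(B.off) + 14]
9. n2.lab = false  [C.env > 18]
10. n5.key = -8  [terminal]
11. n1.lim = 21  [c.key + B.mk + 12]
12. n7.depth = "yp"  [terminal]
13. n6.acc = -6  [-6]
14. n6.val = "ypy"  [b.depth ++ "y"]
15. n0.acc = 26  [S₁.acc + A.lim + 11]
16. n0.val = "qypy"  ["q" ++ S₁.val]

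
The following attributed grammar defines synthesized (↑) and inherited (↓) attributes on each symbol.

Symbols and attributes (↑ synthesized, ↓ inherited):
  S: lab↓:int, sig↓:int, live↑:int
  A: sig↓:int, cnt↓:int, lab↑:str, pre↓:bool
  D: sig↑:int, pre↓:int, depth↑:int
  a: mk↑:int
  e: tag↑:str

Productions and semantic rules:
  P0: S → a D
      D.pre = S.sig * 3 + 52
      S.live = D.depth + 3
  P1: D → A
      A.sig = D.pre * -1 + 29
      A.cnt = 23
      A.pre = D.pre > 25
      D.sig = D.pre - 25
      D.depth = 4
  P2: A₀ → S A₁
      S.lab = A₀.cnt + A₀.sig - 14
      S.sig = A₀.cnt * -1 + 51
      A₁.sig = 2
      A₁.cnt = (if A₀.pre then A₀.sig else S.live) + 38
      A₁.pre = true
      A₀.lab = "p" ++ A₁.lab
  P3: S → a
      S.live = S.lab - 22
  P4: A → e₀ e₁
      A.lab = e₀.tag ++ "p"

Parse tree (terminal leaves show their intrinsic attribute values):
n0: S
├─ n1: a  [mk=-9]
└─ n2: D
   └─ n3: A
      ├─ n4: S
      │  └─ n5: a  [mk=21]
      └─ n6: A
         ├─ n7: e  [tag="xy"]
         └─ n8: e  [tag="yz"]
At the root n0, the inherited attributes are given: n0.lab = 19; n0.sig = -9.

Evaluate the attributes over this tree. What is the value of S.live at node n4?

1. n0.lab = 19  [given at root]
2. n0.sig = -9  [given at root]
3. n1.mk = -9  [terminal]
4. n2.pre = 25  [S.sig * 3 + 52]
5. n3.sig = 4  [D.pre * -1 + 29]
6. n3.cnt = 23  [23]
7. n3.pre = false  [D.pre > 25]
8. n4.lab = 13  [A₀.cnt + A₀.sig - 14]
9. n4.sig = 28  [A₀.cnt * -1 + 51]
10. n5.mk = 21  [terminal]
11. n4.live = -9  [S.lab - 22]
12. n6.sig = 2  [2]
13. n6.cnt = 29  [(if A₀.pre then A₀.sig else S.live) + 38]
14. n6.pre = true  [true]
15. n7.tag = "xy"  [terminal]
16. n8.tag = "yz"  [terminal]
17. n6.lab = "xyp"  [e₀.tag ++ "p"]
18. n3.lab = "pxyp"  ["p" ++ A₁.lab]
19. n2.sig = 0  [D.pre - 25]
20. n2.depth = 4  [4]
21. n0.live = 7  [D.depth + 3]

-9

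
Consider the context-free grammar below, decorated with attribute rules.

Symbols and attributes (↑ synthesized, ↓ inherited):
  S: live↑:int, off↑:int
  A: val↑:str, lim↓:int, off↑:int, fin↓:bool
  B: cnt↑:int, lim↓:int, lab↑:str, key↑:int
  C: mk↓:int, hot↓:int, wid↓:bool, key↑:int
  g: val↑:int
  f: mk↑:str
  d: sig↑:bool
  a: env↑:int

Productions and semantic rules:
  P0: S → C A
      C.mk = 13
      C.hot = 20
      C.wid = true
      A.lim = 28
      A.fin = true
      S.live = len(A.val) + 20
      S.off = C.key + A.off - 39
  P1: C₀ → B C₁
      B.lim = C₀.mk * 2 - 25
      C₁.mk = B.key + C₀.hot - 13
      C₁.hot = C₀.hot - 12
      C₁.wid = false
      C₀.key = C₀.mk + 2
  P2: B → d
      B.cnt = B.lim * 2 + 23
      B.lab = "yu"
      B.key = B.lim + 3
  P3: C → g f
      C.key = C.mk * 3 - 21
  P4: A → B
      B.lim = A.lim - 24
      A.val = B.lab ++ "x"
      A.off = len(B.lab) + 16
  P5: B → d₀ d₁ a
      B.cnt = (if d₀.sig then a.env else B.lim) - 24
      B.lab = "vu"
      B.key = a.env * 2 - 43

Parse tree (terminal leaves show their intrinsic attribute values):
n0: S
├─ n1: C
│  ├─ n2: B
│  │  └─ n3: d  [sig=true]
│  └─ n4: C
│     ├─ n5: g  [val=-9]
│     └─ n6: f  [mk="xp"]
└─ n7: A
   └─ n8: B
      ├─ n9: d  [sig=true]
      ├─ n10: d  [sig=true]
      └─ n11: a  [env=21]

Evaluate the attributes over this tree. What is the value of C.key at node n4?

12

1. n1.mk = 13  [13]
2. n1.hot = 20  [20]
3. n1.wid = true  [true]
4. n2.lim = 1  [C₀.mk * 2 - 25]
5. n3.sig = true  [terminal]
6. n2.cnt = 25  [B.lim * 2 + 23]
7. n2.lab = "yu"  ["yu"]
8. n2.key = 4  [B.lim + 3]
9. n4.mk = 11  [B.key + C₀.hot - 13]
10. n4.hot = 8  [C₀.hot - 12]
11. n4.wid = false  [false]
12. n5.val = -9  [terminal]
13. n6.mk = "xp"  [terminal]
14. n4.key = 12  [C.mk * 3 - 21]
15. n1.key = 15  [C₀.mk + 2]
16. n7.lim = 28  [28]
17. n7.fin = true  [true]
18. n8.lim = 4  [A.lim - 24]
19. n9.sig = true  [terminal]
20. n10.sig = true  [terminal]
21. n11.env = 21  [terminal]
22. n8.cnt = -3  [(if d₀.sig then a.env else B.lim) - 24]
23. n8.lab = "vu"  ["vu"]
24. n8.key = -1  [a.env * 2 - 43]
25. n7.val = "vux"  [B.lab ++ "x"]
26. n7.off = 18  [len(B.lab) + 16]
27. n0.live = 23  [len(A.val) + 20]
28. n0.off = -6  [C.key + A.off - 39]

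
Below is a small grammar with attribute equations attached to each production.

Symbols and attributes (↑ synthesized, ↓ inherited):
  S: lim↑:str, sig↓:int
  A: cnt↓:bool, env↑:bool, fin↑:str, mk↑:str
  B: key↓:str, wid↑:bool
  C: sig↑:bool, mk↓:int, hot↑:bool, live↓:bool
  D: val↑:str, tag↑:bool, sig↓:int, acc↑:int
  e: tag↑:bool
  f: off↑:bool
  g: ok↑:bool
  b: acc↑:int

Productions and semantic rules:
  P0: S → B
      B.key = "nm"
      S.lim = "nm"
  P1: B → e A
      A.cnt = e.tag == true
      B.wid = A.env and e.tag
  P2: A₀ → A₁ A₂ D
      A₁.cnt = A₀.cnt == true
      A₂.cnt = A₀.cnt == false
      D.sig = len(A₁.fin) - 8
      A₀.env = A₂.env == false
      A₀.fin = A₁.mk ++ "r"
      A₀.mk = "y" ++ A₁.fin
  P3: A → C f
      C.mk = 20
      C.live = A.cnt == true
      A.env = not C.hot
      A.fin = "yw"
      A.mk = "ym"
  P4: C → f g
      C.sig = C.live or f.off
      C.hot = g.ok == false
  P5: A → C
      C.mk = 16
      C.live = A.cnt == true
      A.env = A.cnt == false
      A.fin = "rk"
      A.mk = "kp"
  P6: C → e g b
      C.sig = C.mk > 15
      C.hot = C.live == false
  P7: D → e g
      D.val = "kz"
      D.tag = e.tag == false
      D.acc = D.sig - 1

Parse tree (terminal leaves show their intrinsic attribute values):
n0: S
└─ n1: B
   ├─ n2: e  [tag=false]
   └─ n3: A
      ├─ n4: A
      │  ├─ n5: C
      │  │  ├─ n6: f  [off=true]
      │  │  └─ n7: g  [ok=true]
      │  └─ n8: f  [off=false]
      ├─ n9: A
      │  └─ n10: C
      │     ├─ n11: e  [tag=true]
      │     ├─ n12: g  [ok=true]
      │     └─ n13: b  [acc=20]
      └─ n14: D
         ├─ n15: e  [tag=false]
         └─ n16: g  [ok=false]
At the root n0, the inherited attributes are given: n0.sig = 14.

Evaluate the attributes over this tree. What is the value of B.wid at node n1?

false

1. n0.sig = 14  [given at root]
2. n1.key = "nm"  ["nm"]
3. n2.tag = false  [terminal]
4. n3.cnt = false  [e.tag == true]
5. n4.cnt = false  [A₀.cnt == true]
6. n5.mk = 20  [20]
7. n5.live = false  [A.cnt == true]
8. n6.off = true  [terminal]
9. n7.ok = true  [terminal]
10. n5.sig = true  [C.live or f.off]
11. n5.hot = false  [g.ok == false]
12. n8.off = false  [terminal]
13. n4.env = true  [not C.hot]
14. n4.fin = "yw"  ["yw"]
15. n4.mk = "ym"  ["ym"]
16. n9.cnt = true  [A₀.cnt == false]
17. n10.mk = 16  [16]
18. n10.live = true  [A.cnt == true]
19. n11.tag = true  [terminal]
20. n12.ok = true  [terminal]
21. n13.acc = 20  [terminal]
22. n10.sig = true  [C.mk > 15]
23. n10.hot = false  [C.live == false]
24. n9.env = false  [A.cnt == false]
25. n9.fin = "rk"  ["rk"]
26. n9.mk = "kp"  ["kp"]
27. n14.sig = -6  [len(A₁.fin) - 8]
28. n15.tag = false  [terminal]
29. n16.ok = false  [terminal]
30. n14.val = "kz"  ["kz"]
31. n14.tag = true  [e.tag == false]
32. n14.acc = -7  [D.sig - 1]
33. n3.env = true  [A₂.env == false]
34. n3.fin = "ymr"  [A₁.mk ++ "r"]
35. n3.mk = "yyw"  ["y" ++ A₁.fin]
36. n1.wid = false  [A.env and e.tag]
37. n0.lim = "nm"  ["nm"]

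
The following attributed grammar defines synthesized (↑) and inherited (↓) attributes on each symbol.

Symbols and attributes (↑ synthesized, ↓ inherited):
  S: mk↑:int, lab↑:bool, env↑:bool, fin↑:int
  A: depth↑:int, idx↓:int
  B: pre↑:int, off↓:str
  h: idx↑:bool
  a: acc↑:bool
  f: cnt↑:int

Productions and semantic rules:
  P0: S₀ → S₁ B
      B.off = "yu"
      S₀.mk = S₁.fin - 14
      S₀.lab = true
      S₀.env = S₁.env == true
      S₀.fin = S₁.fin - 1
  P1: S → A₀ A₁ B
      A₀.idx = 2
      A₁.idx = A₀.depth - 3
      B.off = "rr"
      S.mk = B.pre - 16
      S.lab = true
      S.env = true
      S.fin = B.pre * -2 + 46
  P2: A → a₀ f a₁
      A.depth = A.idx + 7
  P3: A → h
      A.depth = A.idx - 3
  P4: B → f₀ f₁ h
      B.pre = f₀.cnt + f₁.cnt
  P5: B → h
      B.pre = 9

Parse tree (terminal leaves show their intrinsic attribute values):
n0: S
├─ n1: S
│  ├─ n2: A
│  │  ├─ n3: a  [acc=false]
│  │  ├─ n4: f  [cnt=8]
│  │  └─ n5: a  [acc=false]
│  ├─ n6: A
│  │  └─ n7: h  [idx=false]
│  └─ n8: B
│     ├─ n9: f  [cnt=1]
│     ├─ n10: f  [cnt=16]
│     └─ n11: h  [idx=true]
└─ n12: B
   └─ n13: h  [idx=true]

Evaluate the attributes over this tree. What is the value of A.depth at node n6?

3

1. n2.idx = 2  [2]
2. n3.acc = false  [terminal]
3. n4.cnt = 8  [terminal]
4. n5.acc = false  [terminal]
5. n2.depth = 9  [A.idx + 7]
6. n6.idx = 6  [A₀.depth - 3]
7. n7.idx = false  [terminal]
8. n6.depth = 3  [A.idx - 3]
9. n8.off = "rr"  ["rr"]
10. n9.cnt = 1  [terminal]
11. n10.cnt = 16  [terminal]
12. n11.idx = true  [terminal]
13. n8.pre = 17  [f₀.cnt + f₁.cnt]
14. n1.mk = 1  [B.pre - 16]
15. n1.lab = true  [true]
16. n1.env = true  [true]
17. n1.fin = 12  [B.pre * -2 + 46]
18. n12.off = "yu"  ["yu"]
19. n13.idx = true  [terminal]
20. n12.pre = 9  [9]
21. n0.mk = -2  [S₁.fin - 14]
22. n0.lab = true  [true]
23. n0.env = true  [S₁.env == true]
24. n0.fin = 11  [S₁.fin - 1]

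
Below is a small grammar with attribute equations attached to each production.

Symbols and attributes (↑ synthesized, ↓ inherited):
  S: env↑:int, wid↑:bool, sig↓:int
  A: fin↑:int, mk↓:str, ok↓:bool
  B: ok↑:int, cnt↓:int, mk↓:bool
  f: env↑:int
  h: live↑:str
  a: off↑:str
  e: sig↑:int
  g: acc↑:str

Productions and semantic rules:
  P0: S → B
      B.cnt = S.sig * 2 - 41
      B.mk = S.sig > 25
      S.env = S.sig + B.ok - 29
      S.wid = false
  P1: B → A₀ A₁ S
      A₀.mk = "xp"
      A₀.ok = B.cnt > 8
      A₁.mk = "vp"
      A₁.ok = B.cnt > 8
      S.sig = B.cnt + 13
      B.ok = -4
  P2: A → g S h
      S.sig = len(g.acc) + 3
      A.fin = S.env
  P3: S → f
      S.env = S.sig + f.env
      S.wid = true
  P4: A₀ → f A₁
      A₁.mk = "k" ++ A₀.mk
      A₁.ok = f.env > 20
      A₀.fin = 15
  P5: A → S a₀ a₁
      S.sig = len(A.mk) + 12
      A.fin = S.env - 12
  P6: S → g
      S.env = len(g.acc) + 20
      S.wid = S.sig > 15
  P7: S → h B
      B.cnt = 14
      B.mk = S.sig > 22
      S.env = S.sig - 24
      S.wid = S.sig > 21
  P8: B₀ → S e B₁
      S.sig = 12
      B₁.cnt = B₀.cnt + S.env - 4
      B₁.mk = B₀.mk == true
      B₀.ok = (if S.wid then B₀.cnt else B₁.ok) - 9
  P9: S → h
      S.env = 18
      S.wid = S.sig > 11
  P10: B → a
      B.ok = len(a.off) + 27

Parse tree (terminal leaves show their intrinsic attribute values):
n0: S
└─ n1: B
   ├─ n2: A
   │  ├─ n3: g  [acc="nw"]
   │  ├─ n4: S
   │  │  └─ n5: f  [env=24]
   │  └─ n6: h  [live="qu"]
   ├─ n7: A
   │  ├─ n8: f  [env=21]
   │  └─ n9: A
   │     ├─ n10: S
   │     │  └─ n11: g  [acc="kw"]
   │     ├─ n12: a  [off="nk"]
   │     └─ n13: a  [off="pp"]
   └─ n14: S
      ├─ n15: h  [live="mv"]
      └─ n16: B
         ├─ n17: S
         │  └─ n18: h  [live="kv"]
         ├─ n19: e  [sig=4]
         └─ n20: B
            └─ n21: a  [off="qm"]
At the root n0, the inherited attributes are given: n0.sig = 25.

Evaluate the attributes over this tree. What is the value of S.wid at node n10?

1. n0.sig = 25  [given at root]
2. n1.cnt = 9  [S.sig * 2 - 41]
3. n1.mk = false  [S.sig > 25]
4. n2.mk = "xp"  ["xp"]
5. n2.ok = true  [B.cnt > 8]
6. n3.acc = "nw"  [terminal]
7. n4.sig = 5  [len(g.acc) + 3]
8. n5.env = 24  [terminal]
9. n4.env = 29  [S.sig + f.env]
10. n4.wid = true  [true]
11. n6.live = "qu"  [terminal]
12. n2.fin = 29  [S.env]
13. n7.mk = "vp"  ["vp"]
14. n7.ok = true  [B.cnt > 8]
15. n8.env = 21  [terminal]
16. n9.mk = "kvp"  ["k" ++ A₀.mk]
17. n9.ok = true  [f.env > 20]
18. n10.sig = 15  [len(A.mk) + 12]
19. n11.acc = "kw"  [terminal]
20. n10.env = 22  [len(g.acc) + 20]
21. n10.wid = false  [S.sig > 15]
22. n12.off = "nk"  [terminal]
23. n13.off = "pp"  [terminal]
24. n9.fin = 10  [S.env - 12]
25. n7.fin = 15  [15]
26. n14.sig = 22  [B.cnt + 13]
27. n15.live = "mv"  [terminal]
28. n16.cnt = 14  [14]
29. n16.mk = false  [S.sig > 22]
30. n17.sig = 12  [12]
31. n18.live = "kv"  [terminal]
32. n17.env = 18  [18]
33. n17.wid = true  [S.sig > 11]
34. n19.sig = 4  [terminal]
35. n20.cnt = 28  [B₀.cnt + S.env - 4]
36. n20.mk = false  [B₀.mk == true]
37. n21.off = "qm"  [terminal]
38. n20.ok = 29  [len(a.off) + 27]
39. n16.ok = 5  [(if S.wid then B₀.cnt else B₁.ok) - 9]
40. n14.env = -2  [S.sig - 24]
41. n14.wid = true  [S.sig > 21]
42. n1.ok = -4  [-4]
43. n0.env = -8  [S.sig + B.ok - 29]
44. n0.wid = false  [false]

false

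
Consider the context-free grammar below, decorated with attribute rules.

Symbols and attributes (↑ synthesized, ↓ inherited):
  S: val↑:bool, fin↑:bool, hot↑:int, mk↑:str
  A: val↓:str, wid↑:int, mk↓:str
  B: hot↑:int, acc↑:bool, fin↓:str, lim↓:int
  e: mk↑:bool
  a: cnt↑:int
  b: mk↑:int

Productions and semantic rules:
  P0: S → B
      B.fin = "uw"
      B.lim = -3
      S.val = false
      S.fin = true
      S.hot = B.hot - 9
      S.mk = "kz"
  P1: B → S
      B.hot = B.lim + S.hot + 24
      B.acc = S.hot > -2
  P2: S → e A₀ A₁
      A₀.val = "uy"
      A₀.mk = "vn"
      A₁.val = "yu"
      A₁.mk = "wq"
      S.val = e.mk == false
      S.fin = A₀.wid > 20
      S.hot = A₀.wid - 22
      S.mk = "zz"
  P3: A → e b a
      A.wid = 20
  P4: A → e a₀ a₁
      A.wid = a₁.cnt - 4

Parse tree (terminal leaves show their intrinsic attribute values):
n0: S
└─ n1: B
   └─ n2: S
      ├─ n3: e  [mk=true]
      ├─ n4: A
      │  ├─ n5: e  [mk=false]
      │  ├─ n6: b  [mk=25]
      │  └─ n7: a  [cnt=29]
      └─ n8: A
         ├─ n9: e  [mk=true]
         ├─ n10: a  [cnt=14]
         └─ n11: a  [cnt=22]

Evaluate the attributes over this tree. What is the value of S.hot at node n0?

1. n1.fin = "uw"  ["uw"]
2. n1.lim = -3  [-3]
3. n3.mk = true  [terminal]
4. n4.val = "uy"  ["uy"]
5. n4.mk = "vn"  ["vn"]
6. n5.mk = false  [terminal]
7. n6.mk = 25  [terminal]
8. n7.cnt = 29  [terminal]
9. n4.wid = 20  [20]
10. n8.val = "yu"  ["yu"]
11. n8.mk = "wq"  ["wq"]
12. n9.mk = true  [terminal]
13. n10.cnt = 14  [terminal]
14. n11.cnt = 22  [terminal]
15. n8.wid = 18  [a₁.cnt - 4]
16. n2.val = false  [e.mk == false]
17. n2.fin = false  [A₀.wid > 20]
18. n2.hot = -2  [A₀.wid - 22]
19. n2.mk = "zz"  ["zz"]
20. n1.hot = 19  [B.lim + S.hot + 24]
21. n1.acc = false  [S.hot > -2]
22. n0.val = false  [false]
23. n0.fin = true  [true]
24. n0.hot = 10  [B.hot - 9]
25. n0.mk = "kz"  ["kz"]

10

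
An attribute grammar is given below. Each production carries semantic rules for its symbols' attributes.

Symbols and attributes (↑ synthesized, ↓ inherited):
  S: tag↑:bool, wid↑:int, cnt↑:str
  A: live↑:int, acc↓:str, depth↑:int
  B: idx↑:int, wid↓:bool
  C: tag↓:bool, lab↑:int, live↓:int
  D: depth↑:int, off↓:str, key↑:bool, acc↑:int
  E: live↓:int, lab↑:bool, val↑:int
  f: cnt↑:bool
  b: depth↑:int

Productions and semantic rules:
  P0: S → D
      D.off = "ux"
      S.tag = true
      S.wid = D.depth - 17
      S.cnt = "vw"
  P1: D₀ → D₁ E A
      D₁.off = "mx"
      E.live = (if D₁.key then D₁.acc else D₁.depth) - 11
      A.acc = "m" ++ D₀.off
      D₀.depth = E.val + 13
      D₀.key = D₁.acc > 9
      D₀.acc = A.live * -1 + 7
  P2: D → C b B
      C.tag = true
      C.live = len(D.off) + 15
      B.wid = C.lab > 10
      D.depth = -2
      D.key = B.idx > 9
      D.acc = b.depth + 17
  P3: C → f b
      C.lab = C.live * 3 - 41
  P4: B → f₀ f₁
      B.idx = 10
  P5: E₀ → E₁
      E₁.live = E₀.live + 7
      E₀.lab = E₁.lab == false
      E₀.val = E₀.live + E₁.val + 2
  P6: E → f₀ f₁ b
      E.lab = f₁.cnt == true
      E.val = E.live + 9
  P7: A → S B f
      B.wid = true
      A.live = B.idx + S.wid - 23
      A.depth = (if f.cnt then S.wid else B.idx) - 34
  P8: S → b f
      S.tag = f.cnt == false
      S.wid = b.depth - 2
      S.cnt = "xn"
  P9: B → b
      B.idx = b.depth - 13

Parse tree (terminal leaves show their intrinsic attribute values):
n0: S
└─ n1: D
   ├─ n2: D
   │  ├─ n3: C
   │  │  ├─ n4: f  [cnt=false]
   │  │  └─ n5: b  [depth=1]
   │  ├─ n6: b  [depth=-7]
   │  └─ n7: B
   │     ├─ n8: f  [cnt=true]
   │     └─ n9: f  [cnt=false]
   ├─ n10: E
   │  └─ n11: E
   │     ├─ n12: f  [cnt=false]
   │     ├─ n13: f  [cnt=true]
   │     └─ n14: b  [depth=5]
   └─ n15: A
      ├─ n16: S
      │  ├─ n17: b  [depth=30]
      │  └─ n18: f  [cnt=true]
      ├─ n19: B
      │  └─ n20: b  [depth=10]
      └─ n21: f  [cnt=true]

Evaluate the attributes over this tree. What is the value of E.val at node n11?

15

1. n1.off = "ux"  ["ux"]
2. n2.off = "mx"  ["mx"]
3. n3.tag = true  [true]
4. n3.live = 17  [len(D.off) + 15]
5. n4.cnt = false  [terminal]
6. n5.depth = 1  [terminal]
7. n3.lab = 10  [C.live * 3 - 41]
8. n6.depth = -7  [terminal]
9. n7.wid = false  [C.lab > 10]
10. n8.cnt = true  [terminal]
11. n9.cnt = false  [terminal]
12. n7.idx = 10  [10]
13. n2.depth = -2  [-2]
14. n2.key = true  [B.idx > 9]
15. n2.acc = 10  [b.depth + 17]
16. n10.live = -1  [(if D₁.key then D₁.acc else D₁.depth) - 11]
17. n11.live = 6  [E₀.live + 7]
18. n12.cnt = false  [terminal]
19. n13.cnt = true  [terminal]
20. n14.depth = 5  [terminal]
21. n11.lab = true  [f₁.cnt == true]
22. n11.val = 15  [E.live + 9]
23. n10.lab = false  [E₁.lab == false]
24. n10.val = 16  [E₀.live + E₁.val + 2]
25. n15.acc = "mux"  ["m" ++ D₀.off]
26. n17.depth = 30  [terminal]
27. n18.cnt = true  [terminal]
28. n16.tag = false  [f.cnt == false]
29. n16.wid = 28  [b.depth - 2]
30. n16.cnt = "xn"  ["xn"]
31. n19.wid = true  [true]
32. n20.depth = 10  [terminal]
33. n19.idx = -3  [b.depth - 13]
34. n21.cnt = true  [terminal]
35. n15.live = 2  [B.idx + S.wid - 23]
36. n15.depth = -6  [(if f.cnt then S.wid else B.idx) - 34]
37. n1.depth = 29  [E.val + 13]
38. n1.key = true  [D₁.acc > 9]
39. n1.acc = 5  [A.live * -1 + 7]
40. n0.tag = true  [true]
41. n0.wid = 12  [D.depth - 17]
42. n0.cnt = "vw"  ["vw"]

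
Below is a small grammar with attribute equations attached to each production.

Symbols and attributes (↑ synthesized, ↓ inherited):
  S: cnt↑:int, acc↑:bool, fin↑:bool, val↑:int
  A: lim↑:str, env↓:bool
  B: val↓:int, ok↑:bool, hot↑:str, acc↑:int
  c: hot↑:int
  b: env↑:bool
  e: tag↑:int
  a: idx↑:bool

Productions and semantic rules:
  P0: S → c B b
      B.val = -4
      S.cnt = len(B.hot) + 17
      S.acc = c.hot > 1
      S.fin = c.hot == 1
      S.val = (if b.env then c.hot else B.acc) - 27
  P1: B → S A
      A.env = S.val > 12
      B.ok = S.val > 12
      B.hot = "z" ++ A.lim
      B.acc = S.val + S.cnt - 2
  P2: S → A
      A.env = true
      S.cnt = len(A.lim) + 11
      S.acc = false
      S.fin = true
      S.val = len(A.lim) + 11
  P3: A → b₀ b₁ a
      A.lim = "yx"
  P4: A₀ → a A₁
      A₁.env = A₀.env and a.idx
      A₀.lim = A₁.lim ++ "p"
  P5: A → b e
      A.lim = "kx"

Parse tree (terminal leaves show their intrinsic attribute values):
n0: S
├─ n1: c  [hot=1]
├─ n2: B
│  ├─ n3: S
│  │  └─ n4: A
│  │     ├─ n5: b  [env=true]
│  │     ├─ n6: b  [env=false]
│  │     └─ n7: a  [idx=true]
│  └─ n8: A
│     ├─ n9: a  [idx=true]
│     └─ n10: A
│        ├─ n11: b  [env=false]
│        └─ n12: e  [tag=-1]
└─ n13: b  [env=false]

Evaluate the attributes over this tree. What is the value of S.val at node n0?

-3

1. n1.hot = 1  [terminal]
2. n2.val = -4  [-4]
3. n4.env = true  [true]
4. n5.env = true  [terminal]
5. n6.env = false  [terminal]
6. n7.idx = true  [terminal]
7. n4.lim = "yx"  ["yx"]
8. n3.cnt = 13  [len(A.lim) + 11]
9. n3.acc = false  [false]
10. n3.fin = true  [true]
11. n3.val = 13  [len(A.lim) + 11]
12. n8.env = true  [S.val > 12]
13. n9.idx = true  [terminal]
14. n10.env = true  [A₀.env and a.idx]
15. n11.env = false  [terminal]
16. n12.tag = -1  [terminal]
17. n10.lim = "kx"  ["kx"]
18. n8.lim = "kxp"  [A₁.lim ++ "p"]
19. n2.ok = true  [S.val > 12]
20. n2.hot = "zkxp"  ["z" ++ A.lim]
21. n2.acc = 24  [S.val + S.cnt - 2]
22. n13.env = false  [terminal]
23. n0.cnt = 21  [len(B.hot) + 17]
24. n0.acc = false  [c.hot > 1]
25. n0.fin = true  [c.hot == 1]
26. n0.val = -3  [(if b.env then c.hot else B.acc) - 27]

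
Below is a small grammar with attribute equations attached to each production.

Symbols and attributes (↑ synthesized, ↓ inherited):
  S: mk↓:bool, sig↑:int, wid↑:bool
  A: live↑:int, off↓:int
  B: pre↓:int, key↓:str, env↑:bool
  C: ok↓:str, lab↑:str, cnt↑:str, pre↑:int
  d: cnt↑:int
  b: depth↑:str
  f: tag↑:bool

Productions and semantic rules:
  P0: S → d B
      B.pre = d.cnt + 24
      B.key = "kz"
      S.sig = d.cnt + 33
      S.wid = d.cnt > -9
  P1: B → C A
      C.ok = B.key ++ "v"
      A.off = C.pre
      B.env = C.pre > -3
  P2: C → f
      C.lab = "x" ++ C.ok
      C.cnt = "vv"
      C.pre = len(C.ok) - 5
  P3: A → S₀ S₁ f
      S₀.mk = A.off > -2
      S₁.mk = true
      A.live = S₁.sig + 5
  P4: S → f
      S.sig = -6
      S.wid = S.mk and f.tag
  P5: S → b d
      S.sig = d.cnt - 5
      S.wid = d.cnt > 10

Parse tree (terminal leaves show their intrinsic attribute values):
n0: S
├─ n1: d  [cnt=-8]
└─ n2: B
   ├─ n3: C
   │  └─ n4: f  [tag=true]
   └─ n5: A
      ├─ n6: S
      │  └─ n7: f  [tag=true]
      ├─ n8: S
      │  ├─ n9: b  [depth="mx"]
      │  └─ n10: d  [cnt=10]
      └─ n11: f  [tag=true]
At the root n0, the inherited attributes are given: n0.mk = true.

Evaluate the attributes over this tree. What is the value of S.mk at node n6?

1. n0.mk = true  [given at root]
2. n1.cnt = -8  [terminal]
3. n2.pre = 16  [d.cnt + 24]
4. n2.key = "kz"  ["kz"]
5. n3.ok = "kzv"  [B.key ++ "v"]
6. n4.tag = true  [terminal]
7. n3.lab = "xkzv"  ["x" ++ C.ok]
8. n3.cnt = "vv"  ["vv"]
9. n3.pre = -2  [len(C.ok) - 5]
10. n5.off = -2  [C.pre]
11. n6.mk = false  [A.off > -2]
12. n7.tag = true  [terminal]
13. n6.sig = -6  [-6]
14. n6.wid = false  [S.mk and f.tag]
15. n8.mk = true  [true]
16. n9.depth = "mx"  [terminal]
17. n10.cnt = 10  [terminal]
18. n8.sig = 5  [d.cnt - 5]
19. n8.wid = false  [d.cnt > 10]
20. n11.tag = true  [terminal]
21. n5.live = 10  [S₁.sig + 5]
22. n2.env = true  [C.pre > -3]
23. n0.sig = 25  [d.cnt + 33]
24. n0.wid = true  [d.cnt > -9]

false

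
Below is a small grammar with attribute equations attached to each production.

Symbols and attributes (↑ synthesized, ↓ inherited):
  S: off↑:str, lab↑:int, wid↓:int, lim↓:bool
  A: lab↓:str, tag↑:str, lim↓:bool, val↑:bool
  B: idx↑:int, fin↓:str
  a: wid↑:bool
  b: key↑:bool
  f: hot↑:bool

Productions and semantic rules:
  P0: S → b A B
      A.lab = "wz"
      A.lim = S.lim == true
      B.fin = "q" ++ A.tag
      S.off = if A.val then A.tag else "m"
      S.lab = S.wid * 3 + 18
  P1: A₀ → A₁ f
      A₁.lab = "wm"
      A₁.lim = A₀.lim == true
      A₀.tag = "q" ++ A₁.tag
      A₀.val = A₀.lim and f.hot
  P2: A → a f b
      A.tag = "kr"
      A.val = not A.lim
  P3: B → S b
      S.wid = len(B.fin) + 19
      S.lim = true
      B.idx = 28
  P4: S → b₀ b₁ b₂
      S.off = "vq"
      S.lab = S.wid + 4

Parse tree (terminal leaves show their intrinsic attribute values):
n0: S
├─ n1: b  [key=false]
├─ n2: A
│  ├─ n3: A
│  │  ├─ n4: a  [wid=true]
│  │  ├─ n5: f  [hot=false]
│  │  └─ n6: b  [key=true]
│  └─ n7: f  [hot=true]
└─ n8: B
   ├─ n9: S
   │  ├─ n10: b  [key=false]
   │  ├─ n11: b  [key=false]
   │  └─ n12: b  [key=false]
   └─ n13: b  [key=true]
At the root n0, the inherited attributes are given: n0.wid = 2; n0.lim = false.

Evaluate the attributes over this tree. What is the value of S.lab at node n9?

1. n0.wid = 2  [given at root]
2. n0.lim = false  [given at root]
3. n1.key = false  [terminal]
4. n2.lab = "wz"  ["wz"]
5. n2.lim = false  [S.lim == true]
6. n3.lab = "wm"  ["wm"]
7. n3.lim = false  [A₀.lim == true]
8. n4.wid = true  [terminal]
9. n5.hot = false  [terminal]
10. n6.key = true  [terminal]
11. n3.tag = "kr"  ["kr"]
12. n3.val = true  [not A.lim]
13. n7.hot = true  [terminal]
14. n2.tag = "qkr"  ["q" ++ A₁.tag]
15. n2.val = false  [A₀.lim and f.hot]
16. n8.fin = "qqkr"  ["q" ++ A.tag]
17. n9.wid = 23  [len(B.fin) + 19]
18. n9.lim = true  [true]
19. n10.key = false  [terminal]
20. n11.key = false  [terminal]
21. n12.key = false  [terminal]
22. n9.off = "vq"  ["vq"]
23. n9.lab = 27  [S.wid + 4]
24. n13.key = true  [terminal]
25. n8.idx = 28  [28]
26. n0.off = "m"  [if A.val then A.tag else "m"]
27. n0.lab = 24  [S.wid * 3 + 18]

27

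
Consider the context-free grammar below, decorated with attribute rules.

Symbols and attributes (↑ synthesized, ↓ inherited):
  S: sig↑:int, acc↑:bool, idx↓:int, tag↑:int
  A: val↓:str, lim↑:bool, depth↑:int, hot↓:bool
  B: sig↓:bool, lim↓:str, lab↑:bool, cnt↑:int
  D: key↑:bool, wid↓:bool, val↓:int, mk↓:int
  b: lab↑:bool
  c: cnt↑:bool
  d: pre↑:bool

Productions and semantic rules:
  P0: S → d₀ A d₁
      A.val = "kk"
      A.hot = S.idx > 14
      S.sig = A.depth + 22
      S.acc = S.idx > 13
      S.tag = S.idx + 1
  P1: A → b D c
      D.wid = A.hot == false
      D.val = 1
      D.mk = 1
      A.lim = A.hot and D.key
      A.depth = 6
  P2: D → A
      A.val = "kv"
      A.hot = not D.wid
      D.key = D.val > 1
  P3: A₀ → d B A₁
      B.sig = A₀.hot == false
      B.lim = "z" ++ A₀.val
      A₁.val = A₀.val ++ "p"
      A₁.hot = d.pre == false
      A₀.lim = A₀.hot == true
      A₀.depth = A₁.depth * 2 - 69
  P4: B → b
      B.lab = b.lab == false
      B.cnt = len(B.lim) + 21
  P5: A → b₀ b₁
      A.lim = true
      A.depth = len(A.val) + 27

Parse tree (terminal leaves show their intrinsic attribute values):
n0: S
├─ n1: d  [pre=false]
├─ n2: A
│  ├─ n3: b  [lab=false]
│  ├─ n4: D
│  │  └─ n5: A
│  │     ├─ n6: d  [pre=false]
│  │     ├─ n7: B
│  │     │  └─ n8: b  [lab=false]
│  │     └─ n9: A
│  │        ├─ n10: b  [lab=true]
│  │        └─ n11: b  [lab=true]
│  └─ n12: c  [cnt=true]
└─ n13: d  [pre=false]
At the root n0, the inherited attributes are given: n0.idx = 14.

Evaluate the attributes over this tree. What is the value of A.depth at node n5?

1. n0.idx = 14  [given at root]
2. n1.pre = false  [terminal]
3. n2.val = "kk"  ["kk"]
4. n2.hot = false  [S.idx > 14]
5. n3.lab = false  [terminal]
6. n4.wid = true  [A.hot == false]
7. n4.val = 1  [1]
8. n4.mk = 1  [1]
9. n5.val = "kv"  ["kv"]
10. n5.hot = false  [not D.wid]
11. n6.pre = false  [terminal]
12. n7.sig = true  [A₀.hot == false]
13. n7.lim = "zkv"  ["z" ++ A₀.val]
14. n8.lab = false  [terminal]
15. n7.lab = true  [b.lab == false]
16. n7.cnt = 24  [len(B.lim) + 21]
17. n9.val = "kvp"  [A₀.val ++ "p"]
18. n9.hot = true  [d.pre == false]
19. n10.lab = true  [terminal]
20. n11.lab = true  [terminal]
21. n9.lim = true  [true]
22. n9.depth = 30  [len(A.val) + 27]
23. n5.lim = false  [A₀.hot == true]
24. n5.depth = -9  [A₁.depth * 2 - 69]
25. n4.key = false  [D.val > 1]
26. n12.cnt = true  [terminal]
27. n2.lim = false  [A.hot and D.key]
28. n2.depth = 6  [6]
29. n13.pre = false  [terminal]
30. n0.sig = 28  [A.depth + 22]
31. n0.acc = true  [S.idx > 13]
32. n0.tag = 15  [S.idx + 1]

-9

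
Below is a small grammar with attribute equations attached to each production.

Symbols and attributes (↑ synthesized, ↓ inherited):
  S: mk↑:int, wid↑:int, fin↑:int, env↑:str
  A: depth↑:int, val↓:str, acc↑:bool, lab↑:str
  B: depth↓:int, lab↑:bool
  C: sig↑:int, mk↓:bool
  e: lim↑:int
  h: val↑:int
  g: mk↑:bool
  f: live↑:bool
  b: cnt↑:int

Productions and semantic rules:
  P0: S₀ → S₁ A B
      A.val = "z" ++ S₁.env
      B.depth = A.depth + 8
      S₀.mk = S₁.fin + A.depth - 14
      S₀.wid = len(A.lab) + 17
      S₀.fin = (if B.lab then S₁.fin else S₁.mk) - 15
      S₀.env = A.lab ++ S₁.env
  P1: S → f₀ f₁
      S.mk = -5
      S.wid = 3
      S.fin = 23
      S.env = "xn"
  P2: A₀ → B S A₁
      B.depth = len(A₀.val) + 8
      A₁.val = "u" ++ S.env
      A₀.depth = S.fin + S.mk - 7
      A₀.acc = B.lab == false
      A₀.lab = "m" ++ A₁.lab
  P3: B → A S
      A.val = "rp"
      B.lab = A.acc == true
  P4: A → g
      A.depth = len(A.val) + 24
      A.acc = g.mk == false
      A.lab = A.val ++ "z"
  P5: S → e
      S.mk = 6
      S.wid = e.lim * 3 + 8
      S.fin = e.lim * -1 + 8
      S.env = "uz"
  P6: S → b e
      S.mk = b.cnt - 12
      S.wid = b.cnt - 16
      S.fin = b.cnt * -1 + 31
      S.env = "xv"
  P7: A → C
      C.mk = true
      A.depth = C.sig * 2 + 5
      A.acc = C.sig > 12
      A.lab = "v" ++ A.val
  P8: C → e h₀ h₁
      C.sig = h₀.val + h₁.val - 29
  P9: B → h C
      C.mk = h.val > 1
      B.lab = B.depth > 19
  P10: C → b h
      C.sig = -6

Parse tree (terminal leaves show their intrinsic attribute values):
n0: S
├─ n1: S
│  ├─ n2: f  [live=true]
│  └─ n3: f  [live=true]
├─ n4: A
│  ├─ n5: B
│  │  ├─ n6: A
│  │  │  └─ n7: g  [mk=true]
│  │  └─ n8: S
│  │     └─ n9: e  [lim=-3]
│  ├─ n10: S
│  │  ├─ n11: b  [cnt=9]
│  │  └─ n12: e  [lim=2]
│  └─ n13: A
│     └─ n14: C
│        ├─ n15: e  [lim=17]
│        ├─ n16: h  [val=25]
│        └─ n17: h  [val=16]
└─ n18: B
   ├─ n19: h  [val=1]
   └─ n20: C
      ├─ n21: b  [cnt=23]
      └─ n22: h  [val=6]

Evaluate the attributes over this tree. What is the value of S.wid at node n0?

22

1. n2.live = true  [terminal]
2. n3.live = true  [terminal]
3. n1.mk = -5  [-5]
4. n1.wid = 3  [3]
5. n1.fin = 23  [23]
6. n1.env = "xn"  ["xn"]
7. n4.val = "zxn"  ["z" ++ S₁.env]
8. n5.depth = 11  [len(A₀.val) + 8]
9. n6.val = "rp"  ["rp"]
10. n7.mk = true  [terminal]
11. n6.depth = 26  [len(A.val) + 24]
12. n6.acc = false  [g.mk == false]
13. n6.lab = "rpz"  [A.val ++ "z"]
14. n9.lim = -3  [terminal]
15. n8.mk = 6  [6]
16. n8.wid = -1  [e.lim * 3 + 8]
17. n8.fin = 11  [e.lim * -1 + 8]
18. n8.env = "uz"  ["uz"]
19. n5.lab = false  [A.acc == true]
20. n11.cnt = 9  [terminal]
21. n12.lim = 2  [terminal]
22. n10.mk = -3  [b.cnt - 12]
23. n10.wid = -7  [b.cnt - 16]
24. n10.fin = 22  [b.cnt * -1 + 31]
25. n10.env = "xv"  ["xv"]
26. n13.val = "uxv"  ["u" ++ S.env]
27. n14.mk = true  [true]
28. n15.lim = 17  [terminal]
29. n16.val = 25  [terminal]
30. n17.val = 16  [terminal]
31. n14.sig = 12  [h₀.val + h₁.val - 29]
32. n13.depth = 29  [C.sig * 2 + 5]
33. n13.acc = false  [C.sig > 12]
34. n13.lab = "vuxv"  ["v" ++ A.val]
35. n4.depth = 12  [S.fin + S.mk - 7]
36. n4.acc = true  [B.lab == false]
37. n4.lab = "mvuxv"  ["m" ++ A₁.lab]
38. n18.depth = 20  [A.depth + 8]
39. n19.val = 1  [terminal]
40. n20.mk = false  [h.val > 1]
41. n21.cnt = 23  [terminal]
42. n22.val = 6  [terminal]
43. n20.sig = -6  [-6]
44. n18.lab = true  [B.depth > 19]
45. n0.mk = 21  [S₁.fin + A.depth - 14]
46. n0.wid = 22  [len(A.lab) + 17]
47. n0.fin = 8  [(if B.lab then S₁.fin else S₁.mk) - 15]
48. n0.env = "mvuxvxn"  [A.lab ++ S₁.env]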